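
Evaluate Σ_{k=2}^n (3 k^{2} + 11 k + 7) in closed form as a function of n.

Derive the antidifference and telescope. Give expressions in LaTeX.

Step 1: r(k) = (3*k**2 + 17*k + 21)/(3*k**2 + 11*k + 7).
So A=1 and B=1, with C=k**2 + 11*k/3 + 7/3.
f must satisfy (1)·f(k+1) − (1)·f(k) = k**2 + 11*k/3 + 7/3.
Degrees (0,0,2) ⇒ d ≤ 3.
Match coefficients ⇒ f(k) = k*(k**2 + 4*k + 2)/3.
Certificate R = B(k−1)f/C = k*(k**2 + 4*k + 2)/(3*k**2 + 11*k + 7) gives s_k = k*(k**2 + 4*k + 2).
Verify: 3*k**2 + 11*k + 7 matches t_k.
s_(n+1) = n**3 + 7*n**2 + 13*n + 7 and s_(2) = 28, so S(n) = n**3 + 7*n**2 + 13*n - 21.

S(n) = n^{3} + 7 n^{2} + 13 n - 21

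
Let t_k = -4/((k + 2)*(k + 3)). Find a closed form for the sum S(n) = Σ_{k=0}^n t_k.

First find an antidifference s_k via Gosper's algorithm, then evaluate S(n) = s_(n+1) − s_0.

S(n) = 2*(-n - 1)/(n + 3)

Step 1: r(k) = (k + 2)/(k + 4).
Gosper form: A/B · C(k+1)/C(k) with A=k + 2, B=k + 4, C=1.
Set up (k + 2)·f(k+1) − (k + 3)·f(k) − (1) = 0.
deg f ≤ 1 (via 1,1,0).
Solving with deg f ≤ 1: f(k) = k/2.
Get s_k = R·t_k = -2*k/(k + 2) with R(k) = B(k−1)f(k)/C(k) = k*(k + 3)/2.
Check: Δs_k = -4/(k**2 + 5*k + 6). ✓
s_(n+1) = 2*(-n - 1)/(n + 3) and s_(0) = 0, so S(n) = 2*(-n - 1)/(n + 3).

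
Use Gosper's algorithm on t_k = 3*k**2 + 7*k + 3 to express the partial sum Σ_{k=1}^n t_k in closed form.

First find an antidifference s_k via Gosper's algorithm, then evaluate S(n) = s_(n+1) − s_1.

The ratio is (3*k**2 + 13*k + 13)/(3*k**2 + 7*k + 3).
So A=1 and B=1, with C=k**2 + 7*k/3 + 1.
Solve (1)·f(k+1) − (1)·f(k) = k**2 + 7*k/3 + 1.
deg f ≤ 3 (via 0,0,2).
A polynomial solution: f(k) = k**2*(k + 2)/3.
So s_k = (B(k−1)f/C)·t_k = (k**2*(k + 2)/(3*k**2 + 7*k + 3))·t_k = k**2*(k + 2).
Verify: 3*k**2 + 7*k + 3 matches t_k.
s_(n+1) = n**3 + 5*n**2 + 7*n + 3 and s_(1) = 3, so S(n) = n*(n**2 + 5*n + 7).

S(n) = n*(n**2 + 5*n + 7)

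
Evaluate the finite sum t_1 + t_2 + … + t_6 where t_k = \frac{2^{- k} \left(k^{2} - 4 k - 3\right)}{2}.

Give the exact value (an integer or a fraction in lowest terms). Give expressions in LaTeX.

Σ = -351/128

Ratio r(k) = (k**2/2 - k - 3)/(k**2 - 4*k - 3).
Take A(k)=1/2, B(k)=1, C(k)=k**2 - 4*k - 3.
Key eq: (1/2)·f(k+1) = (1)·f(k) + (k**2 - 4*k - 3).
d = 2 from the (0,0,2) case.
A polynomial solution: f(k) = -2*(k**2 - 2*k - 4).
So s_k = (B(k−1)f/C)·t_k = (-2*(k**2 - 2*k - 4)/(k**2 - 4*k - 3))·t_k = (-k**2 + 2*k + 4)/2**k.
s_(k+1) − s_k = (k**2 - 4*k - 3)/(2*2**k) = t_k.
Evaluate s at k=7 and k=1: -31/128 and 5/2; difference -351/128.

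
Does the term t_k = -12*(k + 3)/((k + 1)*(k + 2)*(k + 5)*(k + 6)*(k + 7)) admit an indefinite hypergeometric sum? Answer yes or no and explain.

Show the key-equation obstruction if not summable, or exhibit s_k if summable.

t_(k+1)/t_k = (k + 1)*(k + 4)*(k + 5)/((k + 3)**2*(k + 8)).
Factor: A=k + 1; B=k + 8; C=k**3 + 10*k**2 + 33*k + 36.
Key eq: (k + 1)·f(k+1) = (k + 7)·f(k) + (k**3 + 10*k**2 + 33*k + 36).
d = 6 from the (1,1,3) case.
Solve for f: f(k) = k*(k + 2)*(k + 3)*(k + 4)*(k**2 + 12*k + 41)/90 (degree 6 ≤ 6).
Then R = B(k−1)f/C = k*(k + 2)*(k + 7)*(k**2 + 12*k + 41)/(90*(k + 3)), so s_k = R(k)·t_k = 2*k*(-k**2 - 12*k - 41)/(15*(k**3 + 12*k**2 + 41*k + 30)).
Verify: 12*(-k - 3)/(k**5 + 21*k**4 + 163*k**3 + 567*k**2 + 844*k + 420) matches t_k.

Yes. s_k = 2*k*(-k**2 - 12*k - 41)/(15*(k**3 + 12*k**2 + 41*k + 30)).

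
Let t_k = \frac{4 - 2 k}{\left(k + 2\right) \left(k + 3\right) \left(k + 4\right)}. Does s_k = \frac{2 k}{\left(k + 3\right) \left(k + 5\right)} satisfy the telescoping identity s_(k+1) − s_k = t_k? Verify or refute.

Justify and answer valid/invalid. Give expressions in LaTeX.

s_(k+1) = 2*(k + 1)/((k + 4)*(k + 6))
s_(k+1) − s_k = 2*(-k**2 - k + 15)/(k**4 + 18*k**3 + 119*k**2 + 342*k + 360)
(s_(k+1) − s_k) − t_k = 6*(2*k**2 + 7*k - 10)/(k**5 + 20*k**4 + 155*k**3 + 580*k**2 + 1044*k + 720)

Invalid: residual \frac{6 \left(2 k^{2} + 7 k - 10\right)}{k^{5} + 20 k^{4} + 155 k^{3} + 580 k^{2} + 1044 k + 720} ≠ 0.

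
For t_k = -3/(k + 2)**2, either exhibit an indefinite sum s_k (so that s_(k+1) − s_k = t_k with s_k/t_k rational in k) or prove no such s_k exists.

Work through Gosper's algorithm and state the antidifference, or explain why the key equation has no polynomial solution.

Ratio r(k) = (k + 2)**2/(k + 3)**2.
A = k**2 + 4*k + 4, B = k**2 + 6*k + 9, C = 1.
f must satisfy (k**2 + 4*k + 4)·f(k+1) − (k**2 + 4*k + 4)·f(k) = 1.
Degrees (2,2,0) ⇒ d ≤ 0.
f = c0 ⇒ A·f(k+1) − B(k−1)·f(k) − C = -1. The system {-1 = 0} is inconsistent; no antidifference.

none (Gosper's algorithm certifies no s_k)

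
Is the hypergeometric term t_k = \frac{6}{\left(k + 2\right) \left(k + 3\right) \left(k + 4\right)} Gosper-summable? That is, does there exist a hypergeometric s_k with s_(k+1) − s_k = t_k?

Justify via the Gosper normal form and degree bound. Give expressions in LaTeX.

Yes. s_k = \frac{k \left(k + 5\right)}{2 \left(k + 2\right) \left(k + 3\right)}.

The ratio is (k + 2)/(k + 5).
Factor: A=k + 2; B=k + 5; C=1.
Need (k + 2)·f(k+1) − (k + 4)·f(k) = 1.
Degrees (1,1,0) ⇒ d ≤ 2.
Solve for f: f(k) = k*(k + 5)/12 (degree 2 ≤ 2).
Get s_k = R·t_k = k*(k + 5)/(2*(k + 2)*(k + 3)) with R(k) = B(k−1)f(k)/C(k) = k*(k + 4)*(k + 5)/12.
s_(k+1) − s_k = 6/(k**3 + 9*k**2 + 26*k + 24) = t_k.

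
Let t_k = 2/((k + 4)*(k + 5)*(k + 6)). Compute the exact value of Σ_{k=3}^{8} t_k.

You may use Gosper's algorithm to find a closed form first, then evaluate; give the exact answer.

The ratio is (k + 4)/(k + 7).
Gosper form: A/B · C(k+1)/C(k) with A=k + 4, B=k + 7, C=1.
Key eq: (k + 4)·f(k+1) = (k + 6)·f(k) + (1).
From deg A=1, deg B=1, deg C=0: d=2.
Solving with deg f ≤ 2: f(k) = k*(k + 9)/40.
Certificate R = B(k−1)f/C = k*(k + 6)*(k + 9)/40 gives s_k = k*(k + 9)/(20*(k + 4)*(k + 5)).
Verify: 2/(k**3 + 15*k**2 + 74*k + 120) matches t_k.
Sum = s_(9) − s_(3); s_(9) = 81/1820, s_(3) = 9/280 ⇒ 9/728.

Σ = 9/728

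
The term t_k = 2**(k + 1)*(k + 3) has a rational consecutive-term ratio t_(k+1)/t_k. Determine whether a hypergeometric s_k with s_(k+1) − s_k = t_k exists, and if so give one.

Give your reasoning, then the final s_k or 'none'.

Compute t_(k+1)/t_k: get 2*(k + 4)/(k + 3).
Factor: A=2; B=1; C=k + 3.
Set up (2)·f(k+1) − (1)·f(k) − (k + 3) = 0.
From deg A=0, deg B=0, deg C=1: d=1.
Coefficient equations give f(k) = k + 1.
Get s_k = R·t_k = 2**(k + 1)*(k + 1) with R(k) = B(k−1)f(k)/C(k) = (k + 1)/(k + 3).
s_(k+1) − s_k = 2**(k + 1)*(k + 3) = t_k.

s_k = 2**(k + 1)*(k + 1)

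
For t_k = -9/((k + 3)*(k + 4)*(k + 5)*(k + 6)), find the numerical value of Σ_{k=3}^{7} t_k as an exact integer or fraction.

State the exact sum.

Σ = -115/16016

Ratio r(k) = (k + 3)/(k + 7).
Take A(k)=k + 3, B(k)=k + 7, C(k)=1.
Key eq: (k + 3)·f(k+1) = (k + 6)·f(k) + (1).
deg f ≤ 3 (via 1,1,0).
Solve for f: f(k) = k*(k**2 + 12*k + 47)/180 (degree 3 ≤ 3).
R(k) = B(k−1)·f(k)/C(k) = k*(k + 6)*(k**2 + 12*k + 47)/180; s_k = R·t_k = k*(-k**2 - 12*k - 47)/(20*(k + 3)*(k + 4)*(k + 5)).
Check: Δs_k = -9/(k**4 + 18*k**3 + 119*k**2 + 342*k + 360). ✓
Evaluate s at k=8 and k=3: -69/1430 and -23/560; difference -115/16016.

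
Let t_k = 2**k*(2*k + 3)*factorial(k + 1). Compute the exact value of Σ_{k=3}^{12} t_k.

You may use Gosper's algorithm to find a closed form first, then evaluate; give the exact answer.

Σ = 714164561510208

Compute t_(k+1)/t_k: get 2*(k + 2)*(2*k + 5)/(2*k + 3).
So A=2*k + 4 and B=1, with C=k + 3/2.
f must satisfy (2*k + 4)·f(k+1) − (1)·f(k) = k + 3/2.
deg f ≤ 0 (via 1,0,1).
Coefficient equations give f(k) = 1/2.
Then R = B(k−1)f/C = 1/(2*k + 3), so s_k = R(k)·t_k = 2**k*factorial(k + 1).
Δs = 2**k*(2*k + 3)*factorial(k + 1), as required.
Evaluate s at k=13 and k=3: 714164561510400 and 192; difference 714164561510208.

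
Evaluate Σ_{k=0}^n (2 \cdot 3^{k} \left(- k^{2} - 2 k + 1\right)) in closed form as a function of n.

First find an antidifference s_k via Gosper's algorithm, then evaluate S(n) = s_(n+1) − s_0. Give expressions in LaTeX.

Ratio r(k) = 3*(k**2 + 4*k + 2)/(k**2 + 2*k - 1).
Normal form (A,B,C) = (3, 1, k**2 + 2*k - 1).
Set up (3)·f(k+1) − (1)·f(k) − (k**2 + 2*k - 1) = 0.
From deg A=0, deg B=0, deg C=2: d=2.
Solve for f: f(k) = (k**2 - k - 1)/2 (degree 2 ≤ 2).
Then R = B(k−1)f/C = (k**2 - k - 1)/(2*(k**2 + 2*k - 1)), so s_k = R(k)·t_k = 3**k*(-k**2 + k + 1).
Check: Δs_k = 2*3**k*(-k**2 - 2*k + 1). ✓
Telescope: S(n) = s_(n+1) − s_(0) = 3**(n + 1)*(-n**2 - n + 1) − (1) = -3**(n + 1)*n**2 - 3**(n + 1)*n + 3**(n + 1) - 1.

S(n) = - 3^{n + 1} n^{2} - 3^{n + 1} n + 3^{n + 1} - 1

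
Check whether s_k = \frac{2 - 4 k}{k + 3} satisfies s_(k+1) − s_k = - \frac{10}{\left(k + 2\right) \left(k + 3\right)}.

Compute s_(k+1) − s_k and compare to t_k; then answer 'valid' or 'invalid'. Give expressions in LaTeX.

Invalid: residual \frac{4 \left(3 - k\right)}{k^{3} + 9 k^{2} + 26 k + 24} ≠ 0.

s_(k+1) = 2*(-2*k - 1)/(k + 4)
s_(k+1) − s_k = -14/(k**2 + 7*k + 12)
(s_(k+1) − s_k) − t_k = 4*(3 - k)/(k**3 + 9*k**2 + 26*k + 24)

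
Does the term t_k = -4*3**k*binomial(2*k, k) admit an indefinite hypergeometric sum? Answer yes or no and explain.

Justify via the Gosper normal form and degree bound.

r(k) = 6*(2*k + 1)/(k + 1) after simplifying.
Normal form (A,B,C) = (12*k + 6, k + 1, 1).
Key eq: (12*k + 6)·f(k+1) = (k)·f(k) + (1).
deg f ≤ -1 (via 1,1,0).
d = -1 < 0 ⇒ no nonzero polynomial f; not summable.

No — key equation has no polynomial f.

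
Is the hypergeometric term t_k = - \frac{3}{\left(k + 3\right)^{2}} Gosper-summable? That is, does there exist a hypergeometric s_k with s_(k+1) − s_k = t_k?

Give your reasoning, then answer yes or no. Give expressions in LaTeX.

No; the coefficient equations for f are inconsistent.

r(k) = (k + 3)**2/(k + 4)**2 after simplifying.
Normal form (A,B,C) = (k**2 + 6*k + 9, k**2 + 8*k + 16, 1).
Solve (k**2 + 6*k + 9)·f(k+1) − (k**2 + 6*k + 9)·f(k) = 1.
d = 0 from the (2,2,0) case.
Generic f = c0 gives residual -1; -1 = 0 cannot hold, so t_k is not Gosper-summable.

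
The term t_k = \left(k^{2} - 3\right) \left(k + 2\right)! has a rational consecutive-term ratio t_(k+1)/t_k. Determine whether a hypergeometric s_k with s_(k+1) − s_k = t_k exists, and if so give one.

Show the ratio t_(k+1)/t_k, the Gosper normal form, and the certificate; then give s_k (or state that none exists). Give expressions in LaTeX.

s_k = \left(k - 3\right) \left(k + 2\right)!

Ratio r(k) = (k + 3)*((k + 1)**2 - 3)/(k**2 - 3).
Take A(k)=k + 3, B(k)=1, C(k)=k**2 - 3.
Solve (k + 3)·f(k+1) − (1)·f(k) = k**2 - 3.
From deg A=1, deg B=0, deg C=2: d=1.
Solving with deg f ≤ 1: f(k) = k - 3.
Certificate R = B(k−1)f/C = (k - 3)/(k**2 - 3) gives s_k = (k - 3)*factorial(k + 2).
Verify: (k**2 - 3)*factorial(k + 2) matches t_k.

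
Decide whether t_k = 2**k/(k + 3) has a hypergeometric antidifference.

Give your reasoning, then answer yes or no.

Ratio r(k) = 2*(k + 3)/(k + 4).
Take A(k)=2*k + 6, B(k)=k + 4, C(k)=1.
f must satisfy (2*k + 6)·f(k+1) − (k + 3)·f(k) = 1.
Degrees (1,1,0) ⇒ d ≤ -1.
d = -1 < 0 ⇒ no nonzero polynomial f; not summable.

No — key equation has no polynomial f.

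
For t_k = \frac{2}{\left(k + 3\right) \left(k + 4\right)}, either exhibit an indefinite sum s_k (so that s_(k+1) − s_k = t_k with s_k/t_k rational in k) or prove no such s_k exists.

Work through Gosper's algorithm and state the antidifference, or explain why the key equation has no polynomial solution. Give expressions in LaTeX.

s_k = \frac{2 k}{3 \left(k + 3\right)}

Step 1: r(k) = (k + 3)/(k + 5).
Factor: A=k + 3; B=k + 5; C=1.
f must satisfy (k + 3)·f(k+1) − (k + 4)·f(k) = 1.
From deg A=1, deg B=1, deg C=0: d=1.
Solving with deg f ≤ 1: f(k) = k/3.
Get s_k = R·t_k = 2*k/(3*(k + 3)) with R(k) = B(k−1)f(k)/C(k) = k*(k + 4)/3.
Verify: 2/(k**2 + 7*k + 12) matches t_k.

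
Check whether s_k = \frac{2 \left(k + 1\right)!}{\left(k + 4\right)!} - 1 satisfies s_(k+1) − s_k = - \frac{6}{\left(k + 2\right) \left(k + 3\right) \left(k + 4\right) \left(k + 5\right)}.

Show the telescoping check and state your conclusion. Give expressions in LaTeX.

valid; difference matches t_k

s_(k+1) = 2*factorial(k + 2)/factorial(k + 5) - 1
s_(k+1) − s_k = -6/((k + 2)*(k + 3)*(k + 4)*(k + 5))
(s_(k+1) − s_k) − t_k = 0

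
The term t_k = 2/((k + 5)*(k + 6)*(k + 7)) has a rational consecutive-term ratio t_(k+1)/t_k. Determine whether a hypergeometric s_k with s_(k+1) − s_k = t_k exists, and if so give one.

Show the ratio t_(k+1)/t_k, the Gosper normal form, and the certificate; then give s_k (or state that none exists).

Compute t_(k+1)/t_k: get (k + 5)/(k + 8).
Gosper form: A/B · C(k+1)/C(k) with A=k + 5, B=k + 8, C=1.
Key eq: (k + 5)·f(k+1) = (k + 7)·f(k) + (1).
From deg A=1, deg B=1, deg C=0: d=2.
A polynomial solution: f(k) = k*(k + 11)/60.
So s_k = (B(k−1)f/C)·t_k = (k*(k + 7)*(k + 11)/60)·t_k = k*(k + 11)/(30*(k + 5)*(k + 6)).
Δs = 2/(k**3 + 18*k**2 + 107*k + 210), as required.

s_k = k*(k + 11)/(30*(k + 5)*(k + 6))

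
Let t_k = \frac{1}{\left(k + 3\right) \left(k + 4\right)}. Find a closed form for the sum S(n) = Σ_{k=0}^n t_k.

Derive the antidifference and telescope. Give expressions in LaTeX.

t_(k+1)/t_k = (k + 3)/(k + 5).
Factor: A=k + 3; B=k + 5; C=1.
Set up (k + 3)·f(k+1) − (k + 4)·f(k) − (1) = 0.
From deg A=1, deg B=1, deg C=0: d=1.
Coefficient equations give f(k) = k/3.
Then R = B(k−1)f/C = k*(k + 4)/3, so s_k = R(k)·t_k = k/(3*(k + 3)).
Verify: 1/(k**2 + 7*k + 12) matches t_k.
Telescope: S(n) = s_(n+1) − s_(0) = (n + 1)/(3*(n + 4)) − (0) = (n + 1)/(3*(n + 4)).

S(n) = \frac{n + 1}{3 \left(n + 4\right)}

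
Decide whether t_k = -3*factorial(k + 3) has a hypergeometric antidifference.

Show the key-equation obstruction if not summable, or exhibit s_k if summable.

Compute t_(k+1)/t_k: get k + 4.
Take A(k)=k + 4, B(k)=1, C(k)=1.
f must satisfy (k + 4)·f(k+1) − (1)·f(k) = 1.
Bound: deg f ≤ -1.
deg f ≤ -1 is impossible — no certificate.

No — t_k has no hypergeometric antidifference.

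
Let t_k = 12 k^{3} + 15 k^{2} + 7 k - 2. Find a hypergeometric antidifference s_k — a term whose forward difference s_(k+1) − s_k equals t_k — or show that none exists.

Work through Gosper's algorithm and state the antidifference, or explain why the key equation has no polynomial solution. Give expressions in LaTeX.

Compute t_(k+1)/t_k: get (12*k**3 + 51*k**2 + 73*k + 32)/(12*k**3 + 15*k**2 + 7*k - 2).
So A=1 and B=1, with C=k**3 + 5*k**2/4 + 7*k/12 - 1/6.
Key eq: (1)·f(k+1) = (1)·f(k) + (k**3 + 5*k**2/4 + 7*k/12 - 1/6).
Degrees (0,0,3) ⇒ d ≤ 4.
Solving with deg f ≤ 4: f(k) = k*(3*k**3 - k**2 - k - 3)/12.
So s_k = (B(k−1)f/C)·t_k = (k*(3*k**3 - k**2 - k - 3)/(12*k**3 + 15*k**2 + 7*k - 2))·t_k = k*(3*k**3 - k**2 - k - 3).
s_(k+1) − s_k = 12*k**3 + 15*k**2 + 7*k - 2 = t_k.

s_k = k \left(3 k^{3} - k^{2} - k - 3\right)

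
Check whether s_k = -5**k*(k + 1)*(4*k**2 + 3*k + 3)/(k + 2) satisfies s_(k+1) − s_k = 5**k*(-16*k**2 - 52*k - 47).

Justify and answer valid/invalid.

Invalid: residual 5**k*(16*k**3 + 80*k**2 + 148*k + 91)/(k**2 + 5*k + 6) ≠ 0.

s_(k+1) = -5**(k + 1)*(k + 2)*(3*k + 4*(k + 1)**2 + 6)/(k + 3)
s_(k+1) − s_k = 5**k*(-16*k**4 - 116*k**3 - 323*k**2 - 399*k - 191)/(k**2 + 5*k + 6)
(s_(k+1) − s_k) − t_k = 5**k*(16*k**3 + 80*k**2 + 148*k + 91)/(k**2 + 5*k + 6)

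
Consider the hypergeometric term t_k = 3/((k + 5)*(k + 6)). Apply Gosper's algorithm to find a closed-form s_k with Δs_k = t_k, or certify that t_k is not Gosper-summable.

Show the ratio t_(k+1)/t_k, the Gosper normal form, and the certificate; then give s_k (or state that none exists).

s_k = 3*k/(5*(k + 5))

Ratio r(k) = (k + 5)/(k + 7).
Normal form (A,B,C) = (k + 5, k + 7, 1).
Key eq: (k + 5)·f(k+1) = (k + 6)·f(k) + (1).
Degrees (1,1,0) ⇒ d ≤ 1.
Match coefficients ⇒ f(k) = k/5.
Certificate R = B(k−1)f/C = k*(k + 6)/5 gives s_k = 3*k/(5*(k + 5)).
Δs = 3/(k**2 + 11*k + 30), as required.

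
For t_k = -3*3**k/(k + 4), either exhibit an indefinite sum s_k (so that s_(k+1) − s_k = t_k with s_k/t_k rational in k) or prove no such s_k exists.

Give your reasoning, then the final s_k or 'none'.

not Gosper-summable; s_k does not exist

t_(k+1)/t_k = 3*(k + 4)/(k + 5).
A = 3*k + 12, B = k + 5, C = 1.
Set up (3*k + 12)·f(k+1) − (k + 4)·f(k) − (1) = 0.
d = -1 from the (1,1,0) case.
Bound -1 < 0, so the key equation has no polynomial solution.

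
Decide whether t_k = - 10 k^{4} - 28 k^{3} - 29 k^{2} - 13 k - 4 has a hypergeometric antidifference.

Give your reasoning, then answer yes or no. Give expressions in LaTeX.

Ratio r(k) = (10*k**4 + 68*k**3 + 173*k**2 + 195*k + 84)/(10*k**4 + 28*k**3 + 29*k**2 + 13*k + 4).
Factor: A=1; B=1; C=k**4 + 14*k**3/5 + 29*k**2/10 + 13*k/10 + 2/5.
f must satisfy (1)·f(k+1) − (1)·f(k) = k**4 + 14*k**3/5 + 29*k**2/10 + 13*k/10 + 2/5.
d = 5 from the (0,0,4) case.
Solving with deg f ≤ 5: f(k) = k*(2*k**4 + 2*k**3 - k**2 - k + 2)/10.
Then R = B(k−1)f/C = k*(2*k**4 + 2*k**3 - k**2 - k + 2)/(10*k**4 + 28*k**3 + 29*k**2 + 13*k + 4), so s_k = R(k)·t_k = k*(-2*k**4 - 2*k**3 + k**2 + k - 2).
Check: Δs_k = -10*k**4 - 28*k**3 - 29*k**2 - 13*k - 4. ✓

Yes. s_k = k \left(- 2 k^{4} - 2 k^{3} + k^{2} + k - 2\right).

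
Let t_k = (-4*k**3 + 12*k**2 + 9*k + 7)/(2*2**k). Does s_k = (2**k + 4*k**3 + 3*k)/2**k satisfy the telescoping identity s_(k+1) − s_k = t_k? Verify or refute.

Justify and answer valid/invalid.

Valid — Δs_k = t_k.

s_(k+1) = (2*2**k + 3*k + 4*(k + 1)**3 + 3)/(2*2**k)
s_(k+1) − s_k = (-4*k**3 + 12*k**2 + 9*k + 7)/(2*2**k)
(s_(k+1) − s_k) − t_k = 0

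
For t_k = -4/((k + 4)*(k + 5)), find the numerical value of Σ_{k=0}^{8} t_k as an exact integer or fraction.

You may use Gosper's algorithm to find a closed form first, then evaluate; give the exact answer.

Ratio r(k) = (k + 4)/(k + 6).
Normal form (A,B,C) = (k + 4, k + 6, 1).
Key eq: (k + 4)·f(k+1) = (k + 5)·f(k) + (1).
deg f ≤ 1 (via 1,1,0).
A polynomial solution: f(k) = k/4.
Then R = B(k−1)f/C = k*(k + 5)/4, so s_k = R(k)·t_k = -k/(k + 4).
Δs = -4/(k**2 + 9*k + 20), as required.
Evaluate s at k=9 and k=0: -9/13 and 0; difference -9/13.

Σ = -9/13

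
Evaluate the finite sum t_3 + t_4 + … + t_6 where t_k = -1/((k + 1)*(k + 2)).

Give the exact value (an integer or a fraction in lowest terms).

Ratio r(k) = (k + 1)/(k + 3).
So A=k + 1 and B=k + 3, with C=1.
f must satisfy (k + 1)·f(k+1) − (k + 2)·f(k) = 1.
Bound: deg f ≤ 1.
Solve for f: f(k) = k (degree 1 ≤ 1).
So s_k = (B(k−1)f/C)·t_k = (k*(k + 2))·t_k = -k/(k + 1).
Verify: -1/(k**2 + 3*k + 2) matches t_k.
Sum = s_(7) − s_(3); s_(7) = -7/8, s_(3) = -3/4 ⇒ -1/8.

Σ = -1/8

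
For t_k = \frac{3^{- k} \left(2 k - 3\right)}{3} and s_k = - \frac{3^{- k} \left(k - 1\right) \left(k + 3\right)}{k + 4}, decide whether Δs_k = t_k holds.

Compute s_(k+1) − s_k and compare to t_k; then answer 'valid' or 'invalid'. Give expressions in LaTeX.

Invalid: residual \frac{3^{- k} \left(- 2 k^{2} - 8 k + 15\right)}{3 \left(k^{2} + 9 k + 20\right)} ≠ 0.

s_(k+1) = -k*(k + 4)/(3*3**k*(k + 5))
s_(k+1) − s_k = (2*k**3 + 13*k**2 + 5*k - 45)/(3*3**k*(k**2 + 9*k + 20))
(s_(k+1) − s_k) − t_k = (-2*k**2 - 8*k + 15)/(3*3**k*(k**2 + 9*k + 20))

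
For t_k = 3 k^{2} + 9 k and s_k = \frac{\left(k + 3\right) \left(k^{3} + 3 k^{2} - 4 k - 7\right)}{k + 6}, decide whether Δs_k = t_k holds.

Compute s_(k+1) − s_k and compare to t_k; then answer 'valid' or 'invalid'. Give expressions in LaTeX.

Invalid: residual \frac{3 \left(- 2 k^{3} - 24 k^{2} - 58 k - 7\right)}{k^{2} + 13 k + 42} ≠ 0.

s_(k+1) = (k**4 + 10*k**3 + 29*k**2 + 13*k - 28)/(k + 7)
s_(k+1) − s_k = 3*(k**4 + 14*k**3 + 57*k**2 + 68*k - 7)/(k**2 + 13*k + 42)
(s_(k+1) − s_k) − t_k = 3*(-2*k**3 - 24*k**2 - 58*k - 7)/(k**2 + 13*k + 42)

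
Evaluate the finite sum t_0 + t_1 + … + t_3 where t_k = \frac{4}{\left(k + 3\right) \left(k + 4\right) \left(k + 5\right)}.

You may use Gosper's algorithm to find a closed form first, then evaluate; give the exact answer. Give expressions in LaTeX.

t_(k+1)/t_k = (k + 3)/(k + 6).
So A=k + 3 and B=k + 6, with C=1.
Key eq: (k + 3)·f(k+1) = (k + 5)·f(k) + (1).
Bound: deg f ≤ 2.
Solve for f: f(k) = k*(k + 7)/24 (degree 2 ≤ 2).
So s_k = (B(k−1)f/C)·t_k = (k*(k + 5)*(k + 7)/24)·t_k = k*(k + 7)/(6*(k + 3)*(k + 4)).
s_(k+1) − s_k = 4/(k**3 + 12*k**2 + 47*k + 60) = t_k.
Telescoping: Σ = s_(4) − s_(0) = 11/84 − (0) = 11/84.

Σ = 11/84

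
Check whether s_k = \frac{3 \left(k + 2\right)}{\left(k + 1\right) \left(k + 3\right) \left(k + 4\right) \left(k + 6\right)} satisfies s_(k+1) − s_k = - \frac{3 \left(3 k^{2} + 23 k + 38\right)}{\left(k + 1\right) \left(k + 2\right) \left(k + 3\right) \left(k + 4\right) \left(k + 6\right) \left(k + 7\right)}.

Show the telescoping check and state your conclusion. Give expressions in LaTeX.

s_(k+1) = 3*(k + 3)/((k + 2)*(k + 4)*(k + 5)*(k + 7))
s_(k+1) − s_k = 3*(-3*k**3 - 30*k**2 - 89*k - 86)/(k**7 + 28*k**6 + 322*k**5 + 1960*k**4 + 6769*k**3 + 13132*k**2 + 13068*k + 5040)
(s_(k+1) − s_k) − t_k = 24*(k**2 + 8*k + 13)/(k**7 + 28*k**6 + 322*k**5 + 1960*k**4 + 6769*k**3 + 13132*k**2 + 13068*k + 5040)

Invalid: residual \frac{24 \left(k^{2} + 8 k + 13\right)}{k^{7} + 28 k^{6} + 322 k^{5} + 1960 k^{4} + 6769 k^{3} + 13132 k^{2} + 13068 k + 5040} ≠ 0.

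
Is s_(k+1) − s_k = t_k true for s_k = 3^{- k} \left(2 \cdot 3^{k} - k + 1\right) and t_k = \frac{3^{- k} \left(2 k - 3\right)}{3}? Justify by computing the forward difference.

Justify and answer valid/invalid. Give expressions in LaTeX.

valid (s_(k+1) − s_k reduces to t_k)

s_(k+1) = 2 - k/(3*3**k)
s_(k+1) − s_k = (2*k - 3)/(3*3**k)
(s_(k+1) − s_k) − t_k = 0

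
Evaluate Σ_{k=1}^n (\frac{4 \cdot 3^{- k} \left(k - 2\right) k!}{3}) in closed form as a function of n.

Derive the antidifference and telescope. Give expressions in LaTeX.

S(n) = 4 \cdot 3^{- n - 1} \left(- 3^{n} + n n! + n!\right)

Step 1: r(k) = (k**2 - 1)/(3*(k - 2)).
Factor: A=k/3 + 1/3; B=1; C=k - 2.
Set up (k/3 + 1/3)·f(k+1) − (1)·f(k) − (k - 2) = 0.
d = 0 from the (1,0,1) case.
A polynomial solution: f(k) = 3.
Then R = B(k−1)f/C = 3/(k - 2), so s_k = R(k)·t_k = 4*factorial(k)/3**k.
Verify: 4*(k - 2)*factorial(k)/(3*3**k) matches t_k.
s_(n+1) = 4*3**(-n - 1)*factorial(n + 1) and s_(1) = 4/3, so S(n) = 4*3**(-n - 1)*(-3**n + n*factorial(n) + factorial(n)).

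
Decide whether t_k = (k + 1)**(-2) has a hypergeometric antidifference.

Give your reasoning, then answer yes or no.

No. Not Gosper-summable.

Compute t_(k+1)/t_k: get (k + 1)**2/(k + 2)**2.
A = k**2 + 2*k + 1, B = k**2 + 4*k + 4, C = 1.
Need (k**2 + 2*k + 1)·f(k+1) − (k**2 + 2*k + 1)·f(k) = 1.
d = 0 from the (2,2,0) case.
Generic f = c0 gives residual -1; -1 = 0 cannot hold, so t_k is not Gosper-summable.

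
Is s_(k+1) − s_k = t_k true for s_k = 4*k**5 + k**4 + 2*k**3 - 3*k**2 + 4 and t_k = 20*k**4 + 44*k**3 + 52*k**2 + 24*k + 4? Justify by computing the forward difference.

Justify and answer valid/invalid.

s_(k+1) = 4*k**5 + 21*k**4 + 46*k**3 + 49*k**2 + 24*k + 8
s_(k+1) − s_k = 20*k**4 + 44*k**3 + 52*k**2 + 24*k + 4
(s_(k+1) − s_k) − t_k = 0

valid; difference matches t_k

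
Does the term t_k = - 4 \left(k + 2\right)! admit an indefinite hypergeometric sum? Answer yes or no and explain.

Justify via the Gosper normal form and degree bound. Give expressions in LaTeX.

No; the degree bound rules out any f.

Ratio r(k) = k + 3.
A = k + 3, B = 1, C = 1.
Solve (k + 3)·f(k+1) − (1)·f(k) = 1.
d = -1 from the (1,0,0) case.
Bound -1 < 0, so the key equation has no polynomial solution.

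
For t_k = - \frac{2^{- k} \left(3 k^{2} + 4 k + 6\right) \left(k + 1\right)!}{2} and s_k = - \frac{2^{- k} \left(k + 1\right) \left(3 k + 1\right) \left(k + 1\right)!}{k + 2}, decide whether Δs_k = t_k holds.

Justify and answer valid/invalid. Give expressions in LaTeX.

s_(k+1) = -(k + 2)*(3*k + 4)*factorial(k + 2)/(2*2**k*(k + 3))
s_(k+1) − s_k = -(3*k**4 + 16*k**3 + 34*k**2 + 46*k + 26)*factorial(k + 1)/(2*2**k*(k + 2)*(k + 3))
(s_(k+1) − s_k) − t_k = (3*k**3 + 10*k**2 + 8*k + 10)*factorial(k + 1)/(2*2**k*(k + 2)*(k + 3))

Invalid: residual \frac{2^{- k} \left(3 k^{3} + 10 k^{2} + 8 k + 10\right) \left(k + 1\right)!}{2 \left(k + 2\right) \left(k + 3\right)} ≠ 0.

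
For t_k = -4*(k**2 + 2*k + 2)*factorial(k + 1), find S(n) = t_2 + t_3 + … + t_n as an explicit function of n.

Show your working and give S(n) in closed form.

t_(k+1)/t_k = (k + 2)*(2*k + (k + 1)**2 + 4)/(k**2 + 2*k + 2).
Take A(k)=k + 2, B(k)=1, C(k)=k**2 + 2*k + 2.
Need (k + 2)·f(k+1) − (1)·f(k) = k**2 + 2*k + 2.
Bound: deg f ≤ 1.
Solve for f: f(k) = k (degree 1 ≤ 1).
Get s_k = R·t_k = -4*k*factorial(k + 1) with R(k) = B(k−1)f(k)/C(k) = k/(k**2 + 2*k + 2).
Verify: -4*(k**2 + 2*k + 2)*factorial(k + 1) matches t_k.
s_(n+1) = -4*(n + 1)*factorial(n + 2) and s_(2) = -48, so S(n) = -4*n*factorial(n + 2) - 4*factorial(n + 2) + 48.

S(n) = -4*n*factorial(n + 2) - 4*factorial(n + 2) + 48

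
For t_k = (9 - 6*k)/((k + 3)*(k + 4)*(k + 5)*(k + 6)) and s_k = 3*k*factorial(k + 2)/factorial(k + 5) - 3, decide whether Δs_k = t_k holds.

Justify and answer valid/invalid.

Valid: the claim telescopes to t_k.

s_(k+1) = -3*(k + 7)*(k**2 + 8*k + 17)/((k + 4)*(k + 5)*(k + 6))
s_(k+1) − s_k = (9 - 6*k)/((k + 3)*(k + 4)*(k + 5)*(k + 6))
(s_(k+1) − s_k) − t_k = 0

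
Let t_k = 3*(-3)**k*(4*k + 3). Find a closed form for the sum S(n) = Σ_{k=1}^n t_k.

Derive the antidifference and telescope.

S(n) = 9*(-3)**n*n + 9*(-3)**n - 9

Step 1: r(k) = 3*(-4*k - 7)/(4*k + 3).
Normal form (A,B,C) = (-3, 1, k + 3/4).
Set up (-3)·f(k+1) − (1)·f(k) − (k + 3/4) = 0.
Bound: deg f ≤ 1.
Match coefficients ⇒ f(k) = -k/4.
R(k) = B(k−1)·f(k)/C(k) = -k/(4*k + 3); s_k = R·t_k = (-3)**(k + 1)*k.
Δs = 3*(-3)**k*(4*k + 3), as required.
Σ_(k=1)^n t_k = s_(n+1) − s_(1) = ((-3)**(n + 2)*(n + 1)) − (9), i.e. 9*(-3)**n*n + 9*(-3)**n - 9.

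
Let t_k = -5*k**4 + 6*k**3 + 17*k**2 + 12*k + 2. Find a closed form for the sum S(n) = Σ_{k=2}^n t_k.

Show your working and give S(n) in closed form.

S(n) = -n**5 - n**4 + 7*n**3 + 16*n**2 + 11*n - 32

The ratio is (5*k**4 + 14*k**3 - 5*k**2 - 44*k - 32)/(5*k**4 - 6*k**3 - 17*k**2 - 12*k - 2).
Normal form (A,B,C) = (1, 1, k**4 - 6*k**3/5 - 17*k**2/5 - 12*k/5 - 2/5).
Solve (1)·f(k+1) − (1)·f(k) = k**4 - 6*k**3/5 - 17*k**2/5 - 12*k/5 - 2/5.
Degrees (0,0,4) ⇒ d ≤ 5.
Coefficient equations give f(k) = k*(k**4 - 4*k**3 - k**2 + k + 1)/5.
Then R = B(k−1)f/C = k*(k**4 - 4*k**3 - k**2 + k + 1)/(5*k**4 - 6*k**3 - 17*k**2 - 12*k - 2), so s_k = R(k)·t_k = k*(-k**4 + 4*k**3 + k**2 - k - 1).
s_(k+1) − s_k = -5*k**4 + 6*k**3 + 17*k**2 + 12*k + 2 = t_k.
s_(n+1) = -n**5 - n**4 + 7*n**3 + 16*n**2 + 11*n + 2 and s_(2) = 34, so S(n) = -n**5 - n**4 + 7*n**3 + 16*n**2 + 11*n - 32.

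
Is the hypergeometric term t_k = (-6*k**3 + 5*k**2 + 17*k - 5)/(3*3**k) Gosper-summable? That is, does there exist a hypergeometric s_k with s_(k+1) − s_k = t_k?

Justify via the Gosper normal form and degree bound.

Yes. s_k = (3*k**3 + 2*k**2 - 2*k + 4)/3**k.

The ratio is (6*k**3 + 13*k**2 - 9*k - 11)/(3*(6*k**3 - 5*k**2 - 17*k + 5)).
So A=1/3 and B=1, with C=k**3 - 5*k**2/6 - 17*k/6 + 5/6.
f must satisfy (1/3)·f(k+1) − (1)·f(k) = k**3 - 5*k**2/6 - 17*k/6 + 5/6.
Bound: deg f ≤ 3.
Solve for f: f(k) = -(3*k**3 + 2*k**2 - 2*k + 4)/2 (degree 3 ≤ 3).
So s_k = (B(k−1)f/C)·t_k = (-3*(3*k**3 + 2*k**2 - 2*k + 4)/(6*k**3 - 5*k**2 - 17*k + 5))·t_k = (3*k**3 + 2*k**2 - 2*k + 4)/3**k.
Verify: (-6*k**3 + 5*k**2 + 17*k - 5)/(3*3**k) matches t_k.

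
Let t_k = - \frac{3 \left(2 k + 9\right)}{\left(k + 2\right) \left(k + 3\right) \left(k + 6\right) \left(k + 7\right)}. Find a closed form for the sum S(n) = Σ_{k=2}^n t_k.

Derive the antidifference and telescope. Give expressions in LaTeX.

The ratio is (k + 2)*(k + 6)*(2*k + 11)/((k + 4)*(k + 8)*(2*k + 9)).
Take A(k)=k + 2, B(k)=k + 8, C(k)=k**3 + 27*k**2/2 + 121*k/2 + 90.
Solve (k + 2)·f(k+1) − (k + 7)·f(k) = k**3 + 27*k**2/2 + 121*k/2 + 90.
Degrees (1,1,3) ⇒ d ≤ 5.
Match coefficients ⇒ f(k) = k*(k + 3)*(k + 4)*(k + 5)*(k + 8)/24.
So s_k = (B(k−1)f/C)·t_k = (k*(k + 3)*(k + 7)*(k + 8)/(12*(2*k + 9)))·t_k = k*(-k - 8)/(4*(k**2 + 8*k + 12)).
s_(k+1) − s_k = 3*(-2*k - 9)/(k**4 + 18*k**3 + 113*k**2 + 288*k + 252) = t_k.
Σ_(k=2)^n t_k = s_(n+1) − s_(2) = ((-n**2 - 10*n - 9)/(4*(n**2 + 10*n + 21))) − (-5/32), i.e. 3*(-n**2 - 10*n + 11)/(32*(n**2 + 10*n + 21)).

S(n) = \frac{3 \left(- n^{2} - 10 n + 11\right)}{32 \left(n^{2} + 10 n + 21\right)}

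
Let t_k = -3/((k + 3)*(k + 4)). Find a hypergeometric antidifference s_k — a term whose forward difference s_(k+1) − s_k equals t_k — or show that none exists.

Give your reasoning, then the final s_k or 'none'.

Ratio r(k) = (k + 3)/(k + 5).
Factor: A=k + 3; B=k + 5; C=1.
Solve (k + 3)·f(k+1) − (k + 4)·f(k) = 1.
From deg A=1, deg B=1, deg C=0: d=1.
A polynomial solution: f(k) = k/3.
Certificate R = B(k−1)f/C = k*(k + 4)/3 gives s_k = -k/(k + 3).
Check: Δs_k = -3/(k**2 + 7*k + 12). ✓

s_k = -k/(k + 3)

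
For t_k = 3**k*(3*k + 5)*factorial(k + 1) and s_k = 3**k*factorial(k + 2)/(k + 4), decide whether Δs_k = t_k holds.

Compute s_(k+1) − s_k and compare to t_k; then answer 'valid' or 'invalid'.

Invalid: residual -2*3**k*(3*k**2 + 17*k + 19)*factorial(k + 1)/((k + 4)*(k + 5)) ≠ 0.

s_(k+1) = 3**(k + 1)*factorial(k + 3)/(k + 5)
s_(k+1) − s_k = 3**k*(3*k**2 + 20*k + 31)*factorial(k + 2)/((k + 4)*(k + 5))
(s_(k+1) − s_k) − t_k = -2*3**k*(3*k**2 + 17*k + 19)*factorial(k + 1)/((k + 4)*(k + 5))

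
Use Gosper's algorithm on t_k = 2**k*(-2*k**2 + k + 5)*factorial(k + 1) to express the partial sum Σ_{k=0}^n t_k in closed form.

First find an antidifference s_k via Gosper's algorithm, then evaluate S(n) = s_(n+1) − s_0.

S(n) = -2*2**n*n*factorial(n + 2) + 4*2**n*factorial(n + 2) - 3

r(k) = 2*(k + 2)*(k - 2*(k + 1)**2 + 6)/(-2*k**2 + k + 5) after simplifying.
So A=2*k + 4 and B=1, with C=k**2 - k/2 - 5/2.
Need (2*k + 4)·f(k+1) − (1)·f(k) = k**2 - k/2 - 5/2.
Degrees (1,0,2) ⇒ d ≤ 1.
Match coefficients ⇒ f(k) = (k - 3)/2.
Then R = B(k−1)f/C = (k - 3)/(2*k**2 - k - 5), so s_k = R(k)·t_k = -2**k*(k - 3)*factorial(k + 1).
Verify: 2**k*(-2*k**2 + k + 5)*factorial(k + 1) matches t_k.
Telescope: S(n) = s_(n+1) − s_(0) = -2**(n + 1)*(n - 2)*factorial(n + 2) − (3) = -2*2**n*n*factorial(n + 2) + 4*2**n*factorial(n + 2) - 3.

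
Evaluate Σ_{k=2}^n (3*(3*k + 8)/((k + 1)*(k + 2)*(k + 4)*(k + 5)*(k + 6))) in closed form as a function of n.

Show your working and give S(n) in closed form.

t_(k+1)/t_k = (k + 1)*(k + 4)*(3*k + 11)/((k + 3)*(k + 7)*(3*k + 8)).
A = k + 1, B = k + 7, C = k**2 + 17*k/3 + 8.
Key eq: (k + 1)·f(k+1) = (k + 6)·f(k) + (k**2 + 17*k/3 + 8).
d = 5 from the (1,1,2) case.
Coefficient equations give f(k) = k*(k + 2)*(k + 3)*(k**2 + 10*k + 29)/60.
So s_k = (B(k−1)f/C)·t_k = (k*(k + 2)*(k + 6)*(k**2 + 10*k + 29)/(20*(3*k + 8)))·t_k = 3*k*(k**2 + 10*k + 29)/(20*(k**3 + 10*k**2 + 29*k + 20)).
Check: Δs_k = 3*(3*k + 8)/(k**5 + 18*k**4 + 121*k**3 + 372*k**2 + 508*k + 240). ✓
s_(n+1) = 3*(n**3 + 13*n**2 + 52*n + 40)/(20*(n**3 + 13*n**2 + 52*n + 60)) and s_(2) = 53/420, so S(n) = (n**3 + 13*n**2 + 52*n - 66)/(42*(n**3 + 13*n**2 + 52*n + 60)).

S(n) = (n**3 + 13*n**2 + 52*n - 66)/(42*(n**3 + 13*n**2 + 52*n + 60))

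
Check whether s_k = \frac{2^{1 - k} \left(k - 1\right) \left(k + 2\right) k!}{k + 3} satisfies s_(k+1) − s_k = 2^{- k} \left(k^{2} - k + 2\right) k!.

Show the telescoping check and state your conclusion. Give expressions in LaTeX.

Invalid: residual - \frac{2^{- k} \left(k^{3} + 2 k^{2} - 3 k + 8\right) k!}{\left(k + 3\right) \left(k + 4\right)} ≠ 0.

s_(k+1) = k*(k + 3)*factorial(k + 1)/(2**k*(k + 4))
s_(k+1) − s_k = (k**4 + 5*k**3 + 5*k**2 + 5*k + 16)*factorial(k)/(2**k*(k + 3)*(k + 4))
(s_(k+1) − s_k) − t_k = -(k**3 + 2*k**2 - 3*k + 8)*factorial(k)/(2**k*(k + 3)*(k + 4))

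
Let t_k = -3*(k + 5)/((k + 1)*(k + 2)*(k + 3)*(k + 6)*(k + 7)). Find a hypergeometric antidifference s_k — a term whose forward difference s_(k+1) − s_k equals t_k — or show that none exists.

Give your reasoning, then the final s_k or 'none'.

s_k = k*(-k**2 - 9*k - 20)/(12*(k**3 + 9*k**2 + 20*k + 12))

Compute t_(k+1)/t_k: get (k + 1)*(k + 6)**2/((k + 4)*(k + 5)*(k + 8)).
So A=k + 1 and B=k + 8, with C=k**3 + 14*k**2 + 65*k + 100.
Need (k + 1)·f(k+1) − (k + 7)·f(k) = k**3 + 14*k**2 + 65*k + 100.
d = 6 from the (1,1,3) case.
Solving with deg f ≤ 6: f(k) = k*(k + 3)*(k + 4)**2*(k + 5)**2/36.
So s_k = (B(k−1)f/C)·t_k = (k*(k + 3)*(k + 4)*(k + 7)/36)·t_k = k*(-k**2 - 9*k - 20)/(12*(k**3 + 9*k**2 + 20*k + 12)).
Check: Δs_k = 3*(-k - 5)/(k**5 + 19*k**4 + 131*k**3 + 401*k**2 + 540*k + 252). ✓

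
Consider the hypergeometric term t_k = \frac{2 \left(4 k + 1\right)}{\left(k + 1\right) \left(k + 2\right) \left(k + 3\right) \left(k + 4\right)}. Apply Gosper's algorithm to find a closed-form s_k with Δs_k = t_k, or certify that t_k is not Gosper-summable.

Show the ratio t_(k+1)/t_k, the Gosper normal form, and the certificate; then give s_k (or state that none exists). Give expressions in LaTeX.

s_k = \frac{k \left(k^{2} + 6 k - 1\right)}{3 \left(k + 1\right) \left(k + 2\right) \left(k + 3\right)}

r(k) = (k + 1)*(4*k + 5)/((k + 5)*(4*k + 1)) after simplifying.
Gosper form: A/B · C(k+1)/C(k) with A=k + 1, B=k + 5, C=k + 1/4.
Solve (k + 1)·f(k+1) − (k + 4)·f(k) = k + 1/4.
From deg A=1, deg B=1, deg C=1: d=3.
Solving with deg f ≤ 3: f(k) = k*(k**2 + 6*k - 1)/24.
Then R = B(k−1)f/C = k*(k + 4)*(k**2 + 6*k - 1)/(6*(4*k + 1)), so s_k = R(k)·t_k = k*(k**2 + 6*k - 1)/(3*(k + 1)*(k + 2)*(k + 3)).
s_(k+1) − s_k = 2*(4*k + 1)/(k**4 + 10*k**3 + 35*k**2 + 50*k + 24) = t_k.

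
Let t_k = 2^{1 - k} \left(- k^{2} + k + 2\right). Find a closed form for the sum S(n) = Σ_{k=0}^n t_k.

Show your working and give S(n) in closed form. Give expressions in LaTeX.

S(n) = 2^{1 - n} \left(n^{2} + 3 n + 2\right)

r(k) = (k**2 + k - 2)/(2*(k**2 - k - 2)) after simplifying.
A = 1/2, B = 1, C = k**2 - k - 2.
f must satisfy (1/2)·f(k+1) − (1)·f(k) = k**2 - k - 2.
Bound: deg f ≤ 2.
Solving with deg f ≤ 2: f(k) = -2*k*(k + 1).
Then R = B(k−1)f/C = -2*k/(k - 2), so s_k = R(k)·t_k = 2**(2 - k)*k*(k + 1).
Check: Δs_k = 2**(1 - k)*(2 - k)*(k + 1). ✓
Σ_(k=0)^n t_k = s_(n+1) − s_(0) = (2**(1 - n)*(n**2 + 3*n + 2)) − (0), i.e. 2**(1 - n)*(n**2 + 3*n + 2).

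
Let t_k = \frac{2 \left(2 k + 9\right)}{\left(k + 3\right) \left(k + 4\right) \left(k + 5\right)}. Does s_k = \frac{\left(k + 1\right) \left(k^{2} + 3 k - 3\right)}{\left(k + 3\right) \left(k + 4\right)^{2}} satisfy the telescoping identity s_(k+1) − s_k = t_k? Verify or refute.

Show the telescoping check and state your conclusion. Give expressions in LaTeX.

Invalid: residual \frac{3 \left(k^{3} + 4 k^{2} - 22 k - 87\right)}{k^{5} + 21 k^{4} + 175 k^{3} + 723 k^{2} + 1480 k + 1200} ≠ 0.

s_(k+1) = (k + 2)*(3*k + (k + 1)**2)/((k + 4)*(k + 5)**2)
s_(k+1) − s_k = (7*k**3 + 66*k**2 + 176*k + 99)/(k**5 + 21*k**4 + 175*k**3 + 723*k**2 + 1480*k + 1200)
(s_(k+1) − s_k) − t_k = 3*(k**3 + 4*k**2 - 22*k - 87)/(k**5 + 21*k**4 + 175*k**3 + 723*k**2 + 1480*k + 1200)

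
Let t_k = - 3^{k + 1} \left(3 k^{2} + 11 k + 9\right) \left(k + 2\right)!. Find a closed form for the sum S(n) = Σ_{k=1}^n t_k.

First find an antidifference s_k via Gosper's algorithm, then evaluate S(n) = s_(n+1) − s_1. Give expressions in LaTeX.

S(n) = - 9 \cdot 3^{n} n \left(n + 3\right)! - 9 \cdot 3^{n} \left(n + 3\right)! + 54

r(k) = 3*(3*k**3 + 26*k**2 + 74*k + 69)/(3*k**2 + 11*k + 9) after simplifying.
Factor: A=3*k + 9; B=1; C=k**2 + 11*k/3 + 3.
f must satisfy (3*k + 9)·f(k+1) − (1)·f(k) = k**2 + 11*k/3 + 3.
From deg A=1, deg B=0, deg C=2: d=1.
Solving with deg f ≤ 1: f(k) = k/3.
Get s_k = R·t_k = -3**(k + 1)*k*factorial(k + 2) with R(k) = B(k−1)f(k)/C(k) = k/(3*k**2 + 11*k + 9).
s_(k+1) − s_k = -3**(k + 1)*(3*k**2 + 11*k + 9)*factorial(k + 2) = t_k.
s_(n+1) = -3**(n + 2)*(n + 1)*factorial(n + 3) and s_(1) = -54, so S(n) = -9*3**n*n*factorial(n + 3) - 9*3**n*factorial(n + 3) + 54.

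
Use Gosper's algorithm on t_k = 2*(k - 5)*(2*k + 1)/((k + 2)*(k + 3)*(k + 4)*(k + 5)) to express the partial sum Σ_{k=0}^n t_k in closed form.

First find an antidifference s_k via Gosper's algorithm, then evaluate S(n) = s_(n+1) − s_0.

S(n) = (-4*n**2 - 9*n - 5)/(n**3 + 12*n**2 + 47*n + 60)

Ratio r(k) = (k - 4)*(k + 2)*(2*k + 3)/((k - 5)*(k + 6)*(2*k + 1)).
So A=k + 2 and B=k + 6, with C=k**2 - 9*k/2 - 5/2.
Set up (k + 2)·f(k+1) − (k + 5)·f(k) − (k**2 - 9*k/2 - 5/2) = 0.
d = 3 from the (1,1,2) case.
Solving with deg f ≤ 3: f(k) = -k*(4*k + 1)/4.
So s_k = (B(k−1)f/C)·t_k = (-k*(k + 5)*(4*k + 1)/(2*(k - 5)*(2*k + 1)))·t_k = k*(-4*k - 1)/(k**3 + 9*k**2 + 26*k + 24).
Δs = 2*(2*k**2 - 9*k - 5)/(k**4 + 14*k**3 + 71*k**2 + 154*k + 120), as required.
Evaluate: s_(n+1) = (-4*n**2 - 9*n - 5)/(n**3 + 12*n**2 + 47*n + 60); subtract s_(0) = 0 ⇒ S(n) = (-4*n**2 - 9*n - 5)/(n**3 + 12*n**2 + 47*n + 60).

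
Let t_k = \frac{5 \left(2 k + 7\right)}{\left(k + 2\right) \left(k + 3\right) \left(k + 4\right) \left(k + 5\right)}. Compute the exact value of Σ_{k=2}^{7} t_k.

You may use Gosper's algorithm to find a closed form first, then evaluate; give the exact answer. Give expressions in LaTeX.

Σ = 1/6

Step 1: r(k) = (k + 2)*(2*k + 9)/((k + 6)*(2*k + 7)).
Normal form (A,B,C) = (k + 2, k + 6, k + 7/2).
Need (k + 2)·f(k+1) − (k + 5)·f(k) = k + 7/2.
From deg A=1, deg B=1, deg C=1: d=3.
A polynomial solution: f(k) = k*(k + 3)*(k + 6)/16.
Get s_k = R·t_k = 5*k*(k + 6)/(8*(k**2 + 6*k + 8)) with R(k) = B(k−1)f(k)/C(k) = k*(k + 3)*(k + 5)*(k + 6)/(8*(2*k + 7)).
Verify: 5*(2*k + 7)/(k**4 + 14*k**3 + 71*k**2 + 154*k + 120) matches t_k.
Σ_(k=2)^(7) t_k = s_(8) − s_(2) = 7/12 − (5/12) = 1/6.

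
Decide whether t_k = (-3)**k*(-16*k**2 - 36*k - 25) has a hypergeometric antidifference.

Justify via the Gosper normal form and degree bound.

Yes. s_k = (-3)**k*(4*k**2 + 3*k + 1).

t_(k+1)/t_k = 3*(-16*k**2 - 68*k - 77)/(16*k**2 + 36*k + 25).
Take A(k)=-3, B(k)=1, C(k)=k**2 + 9*k/4 + 25/16.
Need (-3)·f(k+1) − (1)·f(k) = k**2 + 9*k/4 + 25/16.
d = 2 from the (0,0,2) case.
Solving with deg f ≤ 2: f(k) = -(4*k**2 + 3*k + 1)/16.
So s_k = (B(k−1)f/C)·t_k = (-(4*k**2 + 3*k + 1)/(16*k**2 + 36*k + 25))·t_k = (-3)**k*(4*k**2 + 3*k + 1).
s_(k+1) − s_k = (-3)**k*(-16*k**2 - 36*k - 25) = t_k.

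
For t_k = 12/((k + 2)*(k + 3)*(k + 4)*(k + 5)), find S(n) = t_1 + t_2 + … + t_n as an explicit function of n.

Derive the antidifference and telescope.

S(n) = n*(n**2 + 12*n + 47)/(15*(n**3 + 12*n**2 + 47*n + 60))

Ratio r(k) = (k + 2)/(k + 6).
Gosper form: A/B · C(k+1)/C(k) with A=k + 2, B=k + 6, C=1.
f must satisfy (k + 2)·f(k+1) − (k + 5)·f(k) = 1.
d = 3 from the (1,1,0) case.
Solve for f: f(k) = k*(k**2 + 9*k + 26)/72 (degree 3 ≤ 3).
R(k) = B(k−1)·f(k)/C(k) = k*(k + 5)*(k**2 + 9*k + 26)/72; s_k = R·t_k = k*(k**2 + 9*k + 26)/(6*(k + 2)*(k + 3)*(k + 4)).
Verify: 12/(k**4 + 14*k**3 + 71*k**2 + 154*k + 120) matches t_k.
Telescope: S(n) = s_(n+1) − s_(1) = (n**3 + 12*n**2 + 47*n + 36)/(6*(n**3 + 12*n**2 + 47*n + 60)) − (1/10) = n*(n**2 + 12*n + 47)/(15*(n**3 + 12*n**2 + 47*n + 60)).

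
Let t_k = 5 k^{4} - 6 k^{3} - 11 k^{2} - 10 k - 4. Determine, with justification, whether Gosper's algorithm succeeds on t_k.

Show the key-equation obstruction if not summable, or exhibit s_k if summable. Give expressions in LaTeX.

Yes. s_k = k \left(k^{4} - 4 k^{3} + k^{2} - k - 1\right).

r(k) = (5*k**4 + 14*k**3 + k**2 - 30*k - 26)/(5*k**4 - 6*k**3 - 11*k**2 - 10*k - 4) after simplifying.
Normal form (A,B,C) = (1, 1, k**4 - 6*k**3/5 - 11*k**2/5 - 2*k - 4/5).
f must satisfy (1)·f(k+1) − (1)·f(k) = k**4 - 6*k**3/5 - 11*k**2/5 - 2*k - 4/5.
Degrees (0,0,4) ⇒ d ≤ 5.
Solving with deg f ≤ 5: f(k) = k*(k**4 - 4*k**3 + k**2 - k - 1)/5.
Then R = B(k−1)f/C = k*(k**4 - 4*k**3 + k**2 - k - 1)/(5*k**4 - 6*k**3 - 11*k**2 - 10*k - 4), so s_k = R(k)·t_k = k*(k**4 - 4*k**3 + k**2 - k - 1).
Δs = 5*k**4 - 6*k**3 - 11*k**2 - 10*k - 4, as required.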